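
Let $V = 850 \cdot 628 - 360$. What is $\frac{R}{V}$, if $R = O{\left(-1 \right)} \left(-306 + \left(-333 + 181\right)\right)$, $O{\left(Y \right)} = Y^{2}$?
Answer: $- \frac{229}{266720} \approx -0.00085858$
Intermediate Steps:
$R = -458$ ($R = \left(-1\right)^{2} \left(-306 + \left(-333 + 181\right)\right) = 1 \left(-306 - 152\right) = 1 \left(-458\right) = -458$)
$V = 533440$ ($V = 533800 - 360 = 533440$)
$\frac{R}{V} = - \frac{458}{533440} = \left(-458\right) \frac{1}{533440} = - \frac{229}{266720}$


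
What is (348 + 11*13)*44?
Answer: 21604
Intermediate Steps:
(348 + 11*13)*44 = (348 + 143)*44 = 491*44 = 21604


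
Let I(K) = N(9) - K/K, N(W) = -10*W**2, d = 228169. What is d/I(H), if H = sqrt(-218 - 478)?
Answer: -228169/811 ≈ -281.34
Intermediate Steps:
H = 2*I*sqrt(174) (H = sqrt(-696) = 2*I*sqrt(174) ≈ 26.382*I)
I(K) = -811 (I(K) = -10*9**2 - K/K = -10*81 - 1*1 = -810 - 1 = -811)
d/I(H) = 228169/(-811) = 228169*(-1/811) = -228169/811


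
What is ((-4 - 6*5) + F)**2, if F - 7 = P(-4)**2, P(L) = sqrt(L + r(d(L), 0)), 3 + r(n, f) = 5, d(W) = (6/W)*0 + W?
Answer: 841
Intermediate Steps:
d(W) = W (d(W) = 0 + W = W)
r(n, f) = 2 (r(n, f) = -3 + 5 = 2)
P(L) = sqrt(2 + L) (P(L) = sqrt(L + 2) = sqrt(2 + L))
F = 5 (F = 7 + (sqrt(2 - 4))**2 = 7 + (sqrt(-2))**2 = 7 + (I*sqrt(2))**2 = 7 - 2 = 5)
((-4 - 6*5) + F)**2 = ((-4 - 6*5) + 5)**2 = ((-4 - 30) + 5)**2 = (-34 + 5)**2 = (-29)**2 = 841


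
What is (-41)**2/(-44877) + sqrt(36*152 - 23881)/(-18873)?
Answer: -1681/44877 - I*sqrt(18409)/18873 ≈ -0.037458 - 0.0071891*I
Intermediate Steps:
(-41)**2/(-44877) + sqrt(36*152 - 23881)/(-18873) = 1681*(-1/44877) + sqrt(5472 - 23881)*(-1/18873) = -1681/44877 + sqrt(-18409)*(-1/18873) = -1681/44877 + (I*sqrt(18409))*(-1/18873) = -1681/44877 - I*sqrt(18409)/18873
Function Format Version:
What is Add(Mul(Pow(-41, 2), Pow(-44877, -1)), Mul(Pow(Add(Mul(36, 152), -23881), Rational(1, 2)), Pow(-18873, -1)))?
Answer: Add(Rational(-1681, 44877), Mul(Rational(-1, 18873), I, Pow(18409, Rational(1, 2)))) ≈ Add(-0.037458, Mul(-0.0071891, I))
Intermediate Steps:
Add(Mul(Pow(-41, 2), Pow(-44877, -1)), Mul(Pow(Add(Mul(36, 152), -23881), Rational(1, 2)), Pow(-18873, -1))) = Add(Mul(1681, Rational(-1, 44877)), Mul(Pow(Add(5472, -23881), Rational(1, 2)), Rational(-1, 18873))) = Add(Rational(-1681, 44877), Mul(Pow(-18409, Rational(1, 2)), Rational(-1, 18873))) = Add(Rational(-1681, 44877), Mul(Mul(I, Pow(18409, Rational(1, 2))), Rational(-1, 18873))) = Add(Rational(-1681, 44877), Mul(Rational(-1, 18873), I, Pow(18409, Rational(1, 2))))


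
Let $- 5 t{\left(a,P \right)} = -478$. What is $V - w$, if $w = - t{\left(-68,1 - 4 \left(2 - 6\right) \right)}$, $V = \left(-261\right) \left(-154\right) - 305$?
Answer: $\frac{199923}{5} \approx 39985.0$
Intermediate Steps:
$t{\left(a,P \right)} = \frac{478}{5}$ ($t{\left(a,P \right)} = \left(- \frac{1}{5}\right) \left(-478\right) = \frac{478}{5}$)
$V = 39889$ ($V = 40194 - 305 = 39889$)
$w = - \frac{478}{5}$ ($w = \left(-1\right) \frac{478}{5} = - \frac{478}{5} \approx -95.6$)
$V - w = 39889 - - \frac{478}{5} = 39889 + \frac{478}{5} = \frac{199923}{5}$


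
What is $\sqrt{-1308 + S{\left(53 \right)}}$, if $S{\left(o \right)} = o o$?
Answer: $\sqrt{1501} \approx 38.743$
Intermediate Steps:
$S{\left(o \right)} = o^{2}$
$\sqrt{-1308 + S{\left(53 \right)}} = \sqrt{-1308 + 53^{2}} = \sqrt{-1308 + 2809} = \sqrt{1501}$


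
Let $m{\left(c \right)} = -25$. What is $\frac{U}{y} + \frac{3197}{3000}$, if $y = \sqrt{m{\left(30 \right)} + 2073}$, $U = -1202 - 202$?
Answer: $\frac{3197}{3000} - \frac{351 \sqrt{2}}{16} \approx -29.959$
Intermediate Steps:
$U = -1404$ ($U = -1202 - 202 = -1404$)
$y = 32 \sqrt{2}$ ($y = \sqrt{-25 + 2073} = \sqrt{2048} = 32 \sqrt{2} \approx 45.255$)
$\frac{U}{y} + \frac{3197}{3000} = - \frac{1404}{32 \sqrt{2}} + \frac{3197}{3000} = - 1404 \frac{\sqrt{2}}{64} + 3197 \cdot \frac{1}{3000} = - \frac{351 \sqrt{2}}{16} + \frac{3197}{3000} = \frac{3197}{3000} - \frac{351 \sqrt{2}}{16}$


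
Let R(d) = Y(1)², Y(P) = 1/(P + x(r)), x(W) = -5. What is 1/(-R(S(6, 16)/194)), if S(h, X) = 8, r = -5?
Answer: -16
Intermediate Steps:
Y(P) = 1/(-5 + P) (Y(P) = 1/(P - 5) = 1/(-5 + P))
R(d) = 1/16 (R(d) = (1/(-5 + 1))² = (1/(-4))² = (-¼)² = 1/16)
1/(-R(S(6, 16)/194)) = 1/(-1*1/16) = 1/(-1/16) = -16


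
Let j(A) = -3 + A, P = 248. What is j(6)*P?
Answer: 744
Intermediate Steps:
j(6)*P = (-3 + 6)*248 = 3*248 = 744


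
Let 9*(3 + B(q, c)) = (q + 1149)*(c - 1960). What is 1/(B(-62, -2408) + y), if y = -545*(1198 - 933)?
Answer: -3/2015956 ≈ -1.4881e-6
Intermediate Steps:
y = -144425 (y = -545*265 = -144425)
B(q, c) = -3 + (-1960 + c)*(1149 + q)/9 (B(q, c) = -3 + ((q + 1149)*(c - 1960))/9 = -3 + ((1149 + q)*(-1960 + c))/9 = -3 + ((-1960 + c)*(1149 + q))/9 = -3 + (-1960 + c)*(1149 + q)/9)
1/(B(-62, -2408) + y) = 1/((-750689/3 - 1960/9*(-62) + (383/3)*(-2408) + (⅑)*(-2408)*(-62)) - 144425) = 1/((-750689/3 + 121520/9 - 922264/3 + 149296/9) - 144425) = 1/(-1582681/3 - 144425) = 1/(-2015956/3) = -3/2015956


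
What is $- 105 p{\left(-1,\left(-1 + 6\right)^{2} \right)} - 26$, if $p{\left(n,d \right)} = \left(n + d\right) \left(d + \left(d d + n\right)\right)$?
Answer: $-1635506$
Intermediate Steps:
$p{\left(n,d \right)} = \left(d + n\right) \left(d + n + d^{2}\right)$ ($p{\left(n,d \right)} = \left(d + n\right) \left(d + \left(d^{2} + n\right)\right) = \left(d + n\right) \left(d + \left(n + d^{2}\right)\right) = \left(d + n\right) \left(d + n + d^{2}\right)$)
$- 105 p{\left(-1,\left(-1 + 6\right)^{2} \right)} - 26 = - 105 \left(\left(\left(-1 + 6\right)^{2}\right)^{2} + \left(\left(-1 + 6\right)^{2}\right)^{3} + \left(-1\right)^{2} - \left(\left(-1 + 6\right)^{2}\right)^{2} + 2 \left(-1 + 6\right)^{2} \left(-1\right)\right) - 26 = - 105 \left(\left(5^{2}\right)^{2} + \left(5^{2}\right)^{3} + 1 - \left(5^{2}\right)^{2} + 2 \cdot 5^{2} \left(-1\right)\right) - 26 = - 105 \left(25^{2} + 25^{3} + 1 - 25^{2} + 2 \cdot 25 \left(-1\right)\right) - 26 = - 105 \left(625 + 15625 + 1 - 625 - 50\right) - 26 = \left(-105\right) 15576 - 26 = -1635480 - 26 = -1635506$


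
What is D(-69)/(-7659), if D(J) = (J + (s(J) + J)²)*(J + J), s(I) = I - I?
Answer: 3128/37 ≈ 84.541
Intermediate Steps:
s(I) = 0
D(J) = 2*J*(J + J²) (D(J) = (J + (0 + J)²)*(J + J) = (J + J²)*(2*J) = 2*J*(J + J²))
D(-69)/(-7659) = (2*(-69)²*(1 - 69))/(-7659) = (2*4761*(-68))*(-1/7659) = -647496*(-1/7659) = 3128/37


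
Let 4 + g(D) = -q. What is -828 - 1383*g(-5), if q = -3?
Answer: 555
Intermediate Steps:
g(D) = -1 (g(D) = -4 - 1*(-3) = -4 + 3 = -1)
-828 - 1383*g(-5) = -828 - 1383*(-1) = -828 + 1383 = 555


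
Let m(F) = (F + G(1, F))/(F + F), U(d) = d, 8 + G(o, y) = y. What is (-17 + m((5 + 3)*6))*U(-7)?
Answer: 1351/12 ≈ 112.58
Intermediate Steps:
G(o, y) = -8 + y
m(F) = (-8 + 2*F)/(2*F) (m(F) = (F + (-8 + F))/(F + F) = (-8 + 2*F)/((2*F)) = (-8 + 2*F)*(1/(2*F)) = (-8 + 2*F)/(2*F))
(-17 + m((5 + 3)*6))*U(-7) = (-17 + (-4 + (5 + 3)*6)/(((5 + 3)*6)))*(-7) = (-17 + (-4 + 8*6)/((8*6)))*(-7) = (-17 + (-4 + 48)/48)*(-7) = (-17 + (1/48)*44)*(-7) = (-17 + 11/12)*(-7) = -193/12*(-7) = 1351/12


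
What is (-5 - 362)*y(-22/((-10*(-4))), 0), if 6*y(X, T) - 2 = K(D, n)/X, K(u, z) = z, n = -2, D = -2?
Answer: -11377/33 ≈ -344.76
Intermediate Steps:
y(X, T) = 1/3 - 1/(3*X) (y(X, T) = 1/3 + (-2/X)/6 = 1/3 - 1/(3*X))
(-5 - 362)*y(-22/((-10*(-4))), 0) = (-5 - 362)*((-1 - 22/((-10*(-4))))/(3*((-22/((-10*(-4))))))) = -367*(-1 - 22/40)/(3*((-22/40))) = -367*(-1 - 22*1/40)/(3*((-22*1/40))) = -367*(-1 - 11/20)/(3*(-11/20)) = -367*(-20)*(-31)/(3*11*20) = -367*31/33 = -11377/33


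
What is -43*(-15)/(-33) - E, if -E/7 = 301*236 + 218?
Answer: 5486343/11 ≈ 4.9876e+5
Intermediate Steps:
E = -498778 (E = -7*(301*236 + 218) = -7*(71036 + 218) = -7*71254 = -498778)
-43*(-15)/(-33) - E = -43*(-15)/(-33) - 1*(-498778) = 645*(-1/33) + 498778 = -215/11 + 498778 = 5486343/11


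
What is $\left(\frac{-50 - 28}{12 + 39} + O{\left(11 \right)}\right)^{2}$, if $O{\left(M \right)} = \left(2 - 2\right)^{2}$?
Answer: $\frac{676}{289} \approx 2.3391$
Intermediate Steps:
$O{\left(M \right)} = 0$ ($O{\left(M \right)} = 0^{2} = 0$)
$\left(\frac{-50 - 28}{12 + 39} + O{\left(11 \right)}\right)^{2} = \left(\frac{-50 - 28}{12 + 39} + 0\right)^{2} = \left(- \frac{78}{51} + 0\right)^{2} = \left(\left(-78\right) \frac{1}{51} + 0\right)^{2} = \left(- \frac{26}{17} + 0\right)^{2} = \left(- \frac{26}{17}\right)^{2} = \frac{676}{289}$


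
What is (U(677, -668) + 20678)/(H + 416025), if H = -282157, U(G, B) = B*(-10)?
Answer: 13679/66934 ≈ 0.20437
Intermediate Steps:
U(G, B) = -10*B
(U(677, -668) + 20678)/(H + 416025) = (-10*(-668) + 20678)/(-282157 + 416025) = (6680 + 20678)/133868 = 27358*(1/133868) = 13679/66934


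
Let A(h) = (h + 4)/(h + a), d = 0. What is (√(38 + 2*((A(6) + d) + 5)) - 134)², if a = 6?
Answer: (402 - √447)²/9 ≈ 16117.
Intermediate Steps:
A(h) = (4 + h)/(6 + h) (A(h) = (h + 4)/(h + 6) = (4 + h)/(6 + h))
(√(38 + 2*((A(6) + d) + 5)) - 134)² = (√(38 + 2*(((4 + 6)/(6 + 6) + 0) + 5)) - 134)² = (√(38 + 2*((10/12 + 0) + 5)) - 134)² = (√(38 + 2*(((1/12)*10 + 0) + 5)) - 134)² = (√(38 + 2*((⅚ + 0) + 5)) - 134)² = (√(38 + 2*(⅚ + 5)) - 134)² = (√(38 + 2*(35/6)) - 134)² = (√(38 + 35/3) - 134)² = (√(149/3) - 134)² = (√447/3 - 134)² = (-134 + √447/3)²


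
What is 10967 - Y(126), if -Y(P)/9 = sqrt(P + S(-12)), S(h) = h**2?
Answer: 10967 + 27*sqrt(30) ≈ 11115.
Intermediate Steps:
Y(P) = -9*sqrt(144 + P) (Y(P) = -9*sqrt(P + (-12)**2) = -9*sqrt(P + 144) = -9*sqrt(144 + P))
10967 - Y(126) = 10967 - (-9)*sqrt(144 + 126) = 10967 - (-9)*sqrt(270) = 10967 - (-9)*3*sqrt(30) = 10967 - (-27)*sqrt(30) = 10967 + 27*sqrt(30)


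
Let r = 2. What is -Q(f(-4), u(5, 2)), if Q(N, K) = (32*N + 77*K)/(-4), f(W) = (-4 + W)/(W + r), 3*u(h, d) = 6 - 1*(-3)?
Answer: 359/4 ≈ 89.750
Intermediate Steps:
u(h, d) = 3 (u(h, d) = (6 - 1*(-3))/3 = (6 + 3)/3 = (⅓)*9 = 3)
f(W) = (-4 + W)/(2 + W) (f(W) = (-4 + W)/(W + 2) = (-4 + W)/(2 + W))
Q(N, K) = -8*N - 77*K/4 (Q(N, K) = (32*N + 77*K)*(-¼) = -8*N - 77*K/4)
-Q(f(-4), u(5, 2)) = -(-8*(-4 - 4)/(2 - 4) - 77/4*3) = -(-8*(-8)/(-2) - 231/4) = -(-(-4)*(-8) - 231/4) = -(-8*4 - 231/4) = -(-32 - 231/4) = -1*(-359/4) = 359/4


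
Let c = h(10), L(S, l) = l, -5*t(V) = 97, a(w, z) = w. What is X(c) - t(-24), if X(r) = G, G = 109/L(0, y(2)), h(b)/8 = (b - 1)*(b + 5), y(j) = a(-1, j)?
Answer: -448/5 ≈ -89.600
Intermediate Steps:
y(j) = -1
t(V) = -97/5 (t(V) = -⅕*97 = -97/5)
h(b) = 8*(-1 + b)*(5 + b) (h(b) = 8*((b - 1)*(b + 5)) = 8*((-1 + b)*(5 + b)) = 8*(-1 + b)*(5 + b))
c = 1080 (c = -40 + 8*10² + 32*10 = -40 + 8*100 + 320 = -40 + 800 + 320 = 1080)
G = -109 (G = 109/(-1) = 109*(-1) = -109)
X(r) = -109
X(c) - t(-24) = -109 - 1*(-97/5) = -109 + 97/5 = -448/5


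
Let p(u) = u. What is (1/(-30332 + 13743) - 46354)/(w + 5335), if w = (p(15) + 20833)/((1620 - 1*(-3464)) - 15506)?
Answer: -4007084467977/461012639729 ≈ -8.6919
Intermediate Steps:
w = -10424/5211 (w = (15 + 20833)/((1620 - 1*(-3464)) - 15506) = 20848/((1620 + 3464) - 15506) = 20848/(5084 - 15506) = 20848/(-10422) = 20848*(-1/10422) = -10424/5211 ≈ -2.0004)
(1/(-30332 + 13743) - 46354)/(w + 5335) = (1/(-30332 + 13743) - 46354)/(-10424/5211 + 5335) = (1/(-16589) - 46354)/(27790261/5211) = (-1/16589 - 46354)*(5211/27790261) = -768966507/16589*5211/27790261 = -4007084467977/461012639729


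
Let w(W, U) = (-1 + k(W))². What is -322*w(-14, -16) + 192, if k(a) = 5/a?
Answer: -5615/14 ≈ -401.07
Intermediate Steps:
w(W, U) = (-1 + 5/W)²
-322*w(-14, -16) + 192 = -322*(-5 - 14)²/(-14)² + 192 = -23*(-19)²/14 + 192 = -23*361/14 + 192 = -322*361/196 + 192 = -8303/14 + 192 = -5615/14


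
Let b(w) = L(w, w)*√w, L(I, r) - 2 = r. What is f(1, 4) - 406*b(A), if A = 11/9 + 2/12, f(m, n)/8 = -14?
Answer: -112 - 61915*√2/54 ≈ -1733.5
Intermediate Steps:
L(I, r) = 2 + r
f(m, n) = -112 (f(m, n) = 8*(-14) = -112)
A = 25/18 (A = 11*(⅑) + 2*(1/12) = 11/9 + ⅙ = 25/18 ≈ 1.3889)
b(w) = √w*(2 + w) (b(w) = (2 + w)*√w = √w*(2 + w))
f(1, 4) - 406*b(A) = -112 - 406*√(25/18)*(2 + 25/18) = -112 - 406*5*√2/6*61/18 = -112 - 61915*√2/54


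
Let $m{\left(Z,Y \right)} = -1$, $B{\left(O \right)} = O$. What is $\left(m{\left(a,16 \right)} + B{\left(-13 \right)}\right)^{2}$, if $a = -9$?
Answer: $196$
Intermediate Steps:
$\left(m{\left(a,16 \right)} + B{\left(-13 \right)}\right)^{2} = \left(-1 - 13\right)^{2} = \left(-14\right)^{2} = 196$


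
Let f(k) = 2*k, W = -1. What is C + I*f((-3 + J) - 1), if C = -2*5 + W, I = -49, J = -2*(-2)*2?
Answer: -403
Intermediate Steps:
J = 8 (J = 4*2 = 8)
C = -11 (C = -2*5 - 1 = -10 - 1 = -11)
C + I*f((-3 + J) - 1) = -11 - 98*((-3 + 8) - 1) = -11 - 98*(5 - 1) = -11 - 98*4 = -11 - 49*8 = -11 - 392 = -403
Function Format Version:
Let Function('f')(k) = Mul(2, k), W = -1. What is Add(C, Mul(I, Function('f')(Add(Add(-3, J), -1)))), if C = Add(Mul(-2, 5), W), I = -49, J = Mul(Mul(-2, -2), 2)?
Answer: -403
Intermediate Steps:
J = 8 (J = Mul(4, 2) = 8)
C = -11 (C = Add(Mul(-2, 5), -1) = Add(-10, -1) = -11)
Add(C, Mul(I, Function('f')(Add(Add(-3, J), -1)))) = Add(-11, Mul(-49, Mul(2, Add(Add(-3, 8), -1)))) = Add(-11, Mul(-49, Mul(2, Add(5, -1)))) = Add(-11, Mul(-49, Mul(2, 4))) = Add(-11, Mul(-49, 8)) = Add(-11, -392) = -403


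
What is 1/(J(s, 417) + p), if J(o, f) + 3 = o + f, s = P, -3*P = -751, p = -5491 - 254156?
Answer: -3/776948 ≈ -3.8613e-6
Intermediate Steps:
p = -259647
P = 751/3 (P = -1/3*(-751) = 751/3 ≈ 250.33)
s = 751/3 ≈ 250.33
J(o, f) = -3 + f + o (J(o, f) = -3 + (o + f) = -3 + (f + o) = -3 + f + o)
1/(J(s, 417) + p) = 1/((-3 + 417 + 751/3) - 259647) = 1/(1993/3 - 259647) = 1/(-776948/3) = -3/776948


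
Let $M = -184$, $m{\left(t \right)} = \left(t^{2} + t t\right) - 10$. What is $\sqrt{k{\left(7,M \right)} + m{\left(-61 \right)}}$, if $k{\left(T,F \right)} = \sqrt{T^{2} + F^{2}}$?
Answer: $\sqrt{7432 + \sqrt{33905}} \approx 87.271$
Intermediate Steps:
$m{\left(t \right)} = -10 + 2 t^{2}$ ($m{\left(t \right)} = \left(t^{2} + t^{2}\right) - 10 = 2 t^{2} - 10 = -10 + 2 t^{2}$)
$k{\left(T,F \right)} = \sqrt{F^{2} + T^{2}}$
$\sqrt{k{\left(7,M \right)} + m{\left(-61 \right)}} = \sqrt{\sqrt{\left(-184\right)^{2} + 7^{2}} - \left(10 - 2 \left(-61\right)^{2}\right)} = \sqrt{\sqrt{33856 + 49} + \left(-10 + 2 \cdot 3721\right)} = \sqrt{\sqrt{33905} + \left(-10 + 7442\right)} = \sqrt{\sqrt{33905} + 7432} = \sqrt{7432 + \sqrt{33905}}$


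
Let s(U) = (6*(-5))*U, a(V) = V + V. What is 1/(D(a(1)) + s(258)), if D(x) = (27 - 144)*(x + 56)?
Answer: -1/14526 ≈ -6.8842e-5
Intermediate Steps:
a(V) = 2*V
D(x) = -6552 - 117*x (D(x) = -117*(56 + x) = -6552 - 117*x)
s(U) = -30*U
1/(D(a(1)) + s(258)) = 1/((-6552 - 234) - 30*258) = 1/((-6552 - 117*2) - 7740) = 1/((-6552 - 234) - 7740) = 1/(-6786 - 7740) = 1/(-14526) = -1/14526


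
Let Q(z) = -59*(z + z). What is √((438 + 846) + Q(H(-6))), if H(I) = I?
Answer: 2*√498 ≈ 44.632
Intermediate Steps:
Q(z) = -118*z
√((438 + 846) + Q(H(-6))) = √((438 + 846) - 118*(-6)) = √(1284 + 708) = √1992 = 2*√498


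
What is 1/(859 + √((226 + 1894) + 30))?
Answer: 859/735731 - 5*√86/735731 ≈ 0.0011045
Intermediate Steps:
1/(859 + √((226 + 1894) + 30)) = 1/(859 + √(2120 + 30)) = 1/(859 + √2150) = 1/(859 + 5*√86)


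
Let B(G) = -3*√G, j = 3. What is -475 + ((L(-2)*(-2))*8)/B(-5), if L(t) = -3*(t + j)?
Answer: -475 + 16*I*√5/5 ≈ -475.0 + 7.1554*I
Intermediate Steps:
L(t) = -9 - 3*t (L(t) = -3*(t + 3) = -3*(3 + t) = -9 - 3*t)
-475 + ((L(-2)*(-2))*8)/B(-5) = -475 + (((-9 - 3*(-2))*(-2))*8)/((-3*I*√5)) = -475 + (((-9 + 6)*(-2))*8)/((-3*I*√5)) = -475 + (-3*(-2)*8)/((-3*I*√5)) = -475 + (6*8)*(I*√5/15) = -475 + 48*(I*√5/15) = -475 + 16*I*√5/5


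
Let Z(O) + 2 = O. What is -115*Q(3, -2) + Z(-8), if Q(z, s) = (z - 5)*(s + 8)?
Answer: 1370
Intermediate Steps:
Z(O) = -2 + O
Q(z, s) = (-5 + z)*(8 + s)
-115*Q(3, -2) + Z(-8) = -115*(-40 - 5*(-2) + 8*3 - 2*3) + (-2 - 8) = -115*(-40 + 10 + 24 - 6) - 10 = -115*(-12) - 10 = 1380 - 10 = 1370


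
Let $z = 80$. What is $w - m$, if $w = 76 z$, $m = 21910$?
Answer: $-15830$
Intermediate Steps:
$w = 6080$ ($w = 76 \cdot 80 = 6080$)
$w - m = 6080 - 21910 = -15830$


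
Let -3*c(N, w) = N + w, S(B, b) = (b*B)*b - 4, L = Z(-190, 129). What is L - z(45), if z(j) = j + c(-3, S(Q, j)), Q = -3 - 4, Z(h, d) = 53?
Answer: -14158/3 ≈ -4719.3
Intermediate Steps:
Q = -7
L = 53
S(B, b) = -4 + B*b² (S(B, b) = (B*b)*b - 4 = B*b² - 4 = -4 + B*b²)
c(N, w) = -N/3 - w/3 (c(N, w) = -(N + w)/3 = -N/3 - w/3)
z(j) = 7/3 + j + 7*j²/3 (z(j) = j + (-⅓*(-3) - (-4 - 7*j²)/3) = j + (1 + (4/3 + 7*j²/3)) = j + (7/3 + 7*j²/3) = 7/3 + j + 7*j²/3)
L - z(45) = 53 - (7/3 + 45 + (7/3)*45²) = 53 - (7/3 + 45 + (7/3)*2025) = 53 - (7/3 + 45 + 4725) = 53 - 1*14317/3 = 53 - 14317/3 = -14158/3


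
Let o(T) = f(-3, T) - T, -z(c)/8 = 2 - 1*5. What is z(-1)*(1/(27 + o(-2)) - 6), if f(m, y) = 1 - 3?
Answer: -1288/9 ≈ -143.11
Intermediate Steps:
z(c) = 24 (z(c) = -8*(2 - 1*5) = -8*(2 - 5) = -8*(-3) = 24)
f(m, y) = -2
o(T) = -2 - T
z(-1)*(1/(27 + o(-2)) - 6) = 24*(1/(27 + (-2 - 1*(-2))) - 6) = 24*(1/(27 + (-2 + 2)) - 6) = 24*(1/(27 + 0) - 6) = 24*(1/27 - 6) = 24*(-161/27) = -1288/9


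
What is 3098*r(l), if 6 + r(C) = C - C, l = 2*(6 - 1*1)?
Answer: -18588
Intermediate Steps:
l = 10 (l = 2*(6 - 1) = 2*5 = 10)
r(C) = -6 (r(C) = -6 + (C - C) = -6 + 0 = -6)
3098*r(l) = 3098*(-6) = -18588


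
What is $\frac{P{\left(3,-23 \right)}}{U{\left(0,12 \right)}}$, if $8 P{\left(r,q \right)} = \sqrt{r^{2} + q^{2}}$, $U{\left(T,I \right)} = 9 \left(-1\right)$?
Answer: $- \frac{\sqrt{538}}{72} \approx -0.32215$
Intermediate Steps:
$U{\left(T,I \right)} = -9$
$P{\left(r,q \right)} = \frac{\sqrt{q^{2} + r^{2}}}{8}$ ($P{\left(r,q \right)} = \frac{\sqrt{r^{2} + q^{2}}}{8} = \frac{\sqrt{q^{2} + r^{2}}}{8}$)
$\frac{P{\left(3,-23 \right)}}{U{\left(0,12 \right)}} = \frac{\frac{1}{8} \sqrt{\left(-23\right)^{2} + 3^{2}}}{-9} = \frac{\sqrt{529 + 9}}{8} \left(- \frac{1}{9}\right) = \frac{\sqrt{538}}{8} \left(- \frac{1}{9}\right) = - \frac{\sqrt{538}}{72}$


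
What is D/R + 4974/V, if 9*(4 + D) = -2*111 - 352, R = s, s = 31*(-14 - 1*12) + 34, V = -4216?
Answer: -3998449/3661596 ≈ -1.0920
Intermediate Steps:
s = -772 (s = 31*(-14 - 12) + 34 = 31*(-26) + 34 = -806 + 34 = -772)
R = -772
D = -610/9 (D = -4 + (-2*111 - 352)/9 = -4 + (-222 - 352)/9 = -4 + (⅑)*(-574) = -4 - 574/9 = -610/9 ≈ -67.778)
D/R + 4974/V = -610/9/(-772) + 4974/(-4216) = -610/9*(-1/772) + 4974*(-1/4216) = 305/3474 - 2487/2108 = -3998449/3661596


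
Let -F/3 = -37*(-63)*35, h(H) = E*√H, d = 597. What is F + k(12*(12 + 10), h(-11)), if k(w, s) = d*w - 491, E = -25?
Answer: -87638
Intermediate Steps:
h(H) = -25*√H
k(w, s) = -491 + 597*w (k(w, s) = 597*w - 491 = -491 + 597*w)
F = -244755 (F = -3*(-37*(-63))*35 = -6993*35 = -3*81585 = -244755)
F + k(12*(12 + 10), h(-11)) = -244755 + (-491 + 597*(12*(12 + 10))) = -244755 + (-491 + 597*(12*22)) = -244755 + (-491 + 597*264) = -244755 + (-491 + 157608) = -244755 + 157117 = -87638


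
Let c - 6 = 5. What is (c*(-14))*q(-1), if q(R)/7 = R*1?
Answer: 1078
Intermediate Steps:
c = 11 (c = 6 + 5 = 11)
q(R) = 7*R (q(R) = 7*(R*1) = 7*R)
(c*(-14))*q(-1) = (11*(-14))*(7*(-1)) = -154*(-7) = 1078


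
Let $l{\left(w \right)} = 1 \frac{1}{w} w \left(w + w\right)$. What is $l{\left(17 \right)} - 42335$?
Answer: $-42301$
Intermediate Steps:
$l{\left(w \right)} = 2 w$ ($l{\left(w \right)} = \frac{w 2 w}{w} = \frac{2 w^{2}}{w} = 2 w$)
$l{\left(17 \right)} - 42335 = 2 \cdot 17 - 42335 = 34 - 42335 = -42301$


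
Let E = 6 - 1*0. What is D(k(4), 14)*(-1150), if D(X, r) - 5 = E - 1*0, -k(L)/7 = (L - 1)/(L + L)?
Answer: -12650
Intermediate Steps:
E = 6 (E = 6 + 0 = 6)
k(L) = -7*(-1 + L)/(2*L) (k(L) = -7*(L - 1)/(L + L) = -7*(-1 + L)/(2*L))
D(X, r) = 11 (D(X, r) = 5 + (6 - 1*0) = 5 + (6 + 0) = 5 + 6 = 11)
D(k(4), 14)*(-1150) = 11*(-1150) = -12650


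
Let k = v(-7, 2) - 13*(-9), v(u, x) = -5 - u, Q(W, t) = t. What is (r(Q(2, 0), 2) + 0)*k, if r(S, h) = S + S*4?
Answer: 0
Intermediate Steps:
r(S, h) = 5*S (r(S, h) = S + 4*S = 5*S)
k = 119 (k = (-5 - 1*(-7)) - 13*(-9) = (-5 + 7) + 117 = 2 + 117 = 119)
(r(Q(2, 0), 2) + 0)*k = (5*0 + 0)*119 = (0 + 0)*119 = 0*119 = 0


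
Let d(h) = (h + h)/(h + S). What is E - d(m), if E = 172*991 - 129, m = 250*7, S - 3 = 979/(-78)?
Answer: 4624385173/27151 ≈ 1.7032e+5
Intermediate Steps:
S = -745/78 (S = 3 + 979/(-78) = 3 + 979*(-1/78) = 3 - 979/78 = -745/78 ≈ -9.5513)
m = 1750
d(h) = 2*h/(-745/78 + h) (d(h) = (h + h)/(h - 745/78) = (2*h)/(-745/78 + h) = 2*h/(-745/78 + h))
E = 170323 (E = 170452 - 129 = 170323)
E - d(m) = 170323 - 156*1750/(-745 + 78*1750) = 170323 - 156*1750/(-745 + 136500) = 170323 - 156*1750/135755 = 170323 - 1*54600/27151 = 170323 - 54600/27151 = 4624385173/27151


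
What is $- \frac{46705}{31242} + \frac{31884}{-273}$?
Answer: $- \frac{336290131}{2843022} \approx -118.29$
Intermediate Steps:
$- \frac{46705}{31242} + \frac{31884}{-273} = \left(-46705\right) \frac{1}{31242} + 31884 \left(- \frac{1}{273}\right) = - \frac{46705}{31242} - \frac{10628}{91} = - \frac{336290131}{2843022}$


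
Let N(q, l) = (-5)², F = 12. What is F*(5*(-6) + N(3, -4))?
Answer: -60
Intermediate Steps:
N(q, l) = 25
F*(5*(-6) + N(3, -4)) = 12*(5*(-6) + 25) = 12*(-30 + 25) = 12*(-5) = -60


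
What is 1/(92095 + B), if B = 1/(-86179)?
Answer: 86179/7936655004 ≈ 1.0858e-5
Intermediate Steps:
B = -1/86179 ≈ -1.1604e-5
1/(92095 + B) = 1/(92095 - 1/86179) = 1/(7936655004/86179) = 86179/7936655004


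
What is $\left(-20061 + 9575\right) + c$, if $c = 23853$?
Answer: $13367$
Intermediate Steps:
$\left(-20061 + 9575\right) + c = \left(-20061 + 9575\right) + 23853 = -10486 + 23853 = 13367$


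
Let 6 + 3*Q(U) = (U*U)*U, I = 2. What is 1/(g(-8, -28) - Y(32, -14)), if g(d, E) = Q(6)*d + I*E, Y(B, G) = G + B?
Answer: -1/634 ≈ -0.0015773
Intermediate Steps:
Y(B, G) = B + G
Q(U) = -2 + U³/3 (Q(U) = -2 + ((U*U)*U)/3 = -2 + (U²*U)/3 = -2 + U³/3)
g(d, E) = 2*E + 70*d (g(d, E) = (-2 + (⅓)*6³)*d + 2*E = (-2 + (⅓)*216)*d + 2*E = (-2 + 72)*d + 2*E = 70*d + 2*E = 2*E + 70*d)
1/(g(-8, -28) - Y(32, -14)) = 1/((2*(-28) + 70*(-8)) - (32 - 14)) = 1/((-56 - 560) - 1*18) = 1/(-616 - 18) = 1/(-634) = -1/634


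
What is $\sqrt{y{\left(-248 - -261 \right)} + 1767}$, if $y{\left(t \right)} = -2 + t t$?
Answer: $\sqrt{1934} \approx 43.977$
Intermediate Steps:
$y{\left(t \right)} = -2 + t^{2}$
$\sqrt{y{\left(-248 - -261 \right)} + 1767} = \sqrt{\left(-2 + \left(-248 - -261\right)^{2}\right) + 1767} = \sqrt{\left(-2 + \left(-248 + 261\right)^{2}\right) + 1767} = \sqrt{\left(-2 + 13^{2}\right) + 1767} = \sqrt{\left(-2 + 169\right) + 1767} = \sqrt{167 + 1767} = \sqrt{1934}$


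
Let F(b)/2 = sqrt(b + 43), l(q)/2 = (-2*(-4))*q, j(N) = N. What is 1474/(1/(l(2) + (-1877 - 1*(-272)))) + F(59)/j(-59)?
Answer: -2318602 - 2*sqrt(102)/59 ≈ -2.3186e+6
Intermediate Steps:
l(q) = 16*q (l(q) = 2*((-2*(-4))*q) = 2*(8*q) = 16*q)
F(b) = 2*sqrt(43 + b) (F(b) = 2*sqrt(b + 43) = 2*sqrt(43 + b))
1474/(1/(l(2) + (-1877 - 1*(-272)))) + F(59)/j(-59) = 1474/(1/(16*2 + (-1877 - 1*(-272)))) + (2*sqrt(43 + 59))/(-59) = 1474/(1/(32 + (-1877 + 272))) + (2*sqrt(102))*(-1/59) = 1474/(1/(32 - 1605)) - 2*sqrt(102)/59 = 1474/(1/(-1573)) - 2*sqrt(102)/59 = 1474/(-1/1573) - 2*sqrt(102)/59 = 1474*(-1573) - 2*sqrt(102)/59 = -2318602 - 2*sqrt(102)/59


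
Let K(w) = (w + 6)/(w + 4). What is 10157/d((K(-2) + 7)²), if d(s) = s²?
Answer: 10157/6561 ≈ 1.5481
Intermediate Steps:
K(w) = (6 + w)/(4 + w)
10157/d((K(-2) + 7)²) = 10157/((((6 - 2)/(4 - 2) + 7)²)²) = 10157/(((4/2 + 7)²)²) = 10157/((((½)*4 + 7)²)²) = 10157/(((2 + 7)²)²) = 10157/((9²)²) = 10157/(81²) = 10157/6561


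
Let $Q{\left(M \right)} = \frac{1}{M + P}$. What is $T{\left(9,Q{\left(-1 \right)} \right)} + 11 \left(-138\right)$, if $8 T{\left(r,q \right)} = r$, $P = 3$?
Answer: $- \frac{12135}{8} \approx -1516.9$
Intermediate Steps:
$Q{\left(M \right)} = \frac{1}{3 + M}$ ($Q{\left(M \right)} = \frac{1}{M + 3} = \frac{1}{3 + M}$)
$T{\left(r,q \right)} = \frac{r}{8}$
$T{\left(9,Q{\left(-1 \right)} \right)} + 11 \left(-138\right) = \frac{1}{8} \cdot 9 + 11 \left(-138\right) = \frac{9}{8} - 1518 = - \frac{12135}{8}$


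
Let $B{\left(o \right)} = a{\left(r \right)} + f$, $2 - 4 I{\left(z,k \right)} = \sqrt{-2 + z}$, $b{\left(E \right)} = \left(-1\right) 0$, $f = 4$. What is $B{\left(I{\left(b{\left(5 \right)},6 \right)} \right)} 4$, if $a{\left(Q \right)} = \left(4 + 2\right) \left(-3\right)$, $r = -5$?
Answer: $-56$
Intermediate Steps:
$a{\left(Q \right)} = -18$ ($a{\left(Q \right)} = 6 \left(-3\right) = -18$)
$b{\left(E \right)} = 0$
$I{\left(z,k \right)} = \frac{1}{2} - \frac{\sqrt{-2 + z}}{4}$
$B{\left(o \right)} = -14$ ($B{\left(o \right)} = -18 + 4 = -14$)
$B{\left(I{\left(b{\left(5 \right)},6 \right)} \right)} 4 = \left(-14\right) 4 = -56$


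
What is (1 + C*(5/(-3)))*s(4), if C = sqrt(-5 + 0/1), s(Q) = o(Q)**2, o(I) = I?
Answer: 16 - 80*I*sqrt(5)/3 ≈ 16.0 - 59.628*I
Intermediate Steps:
s(Q) = Q**2
C = I*sqrt(5) (C = sqrt(-5 + 0*1) = sqrt(-5 + 0) = sqrt(-5) = I*sqrt(5) ≈ 2.2361*I)
(1 + C*(5/(-3)))*s(4) = (1 + (I*sqrt(5))*(5/(-3)))*4**2 = (1 + (I*sqrt(5))*(5*(-1/3)))*16 = (1 + (I*sqrt(5))*(-5/3))*16 = (1 - 5*I*sqrt(5)/3)*16 = 16 - 80*I*sqrt(5)/3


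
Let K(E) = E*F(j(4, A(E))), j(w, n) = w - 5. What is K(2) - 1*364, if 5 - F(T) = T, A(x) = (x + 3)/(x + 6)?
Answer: -352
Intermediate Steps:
A(x) = (3 + x)/(6 + x)
j(w, n) = -5 + w
F(T) = 5 - T
K(E) = 6*E (K(E) = E*(5 - (-5 + 4)) = E*(5 - 1*(-1)) = E*(5 + 1) = E*6 = 6*E)
K(2) - 1*364 = 6*2 - 1*364 = 12 - 364 = -352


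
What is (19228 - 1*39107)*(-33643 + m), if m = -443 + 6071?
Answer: 556910185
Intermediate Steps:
m = 5628
(19228 - 1*39107)*(-33643 + m) = (19228 - 1*39107)*(-33643 + 5628) = (19228 - 39107)*(-28015) = -19879*(-28015) = 556910185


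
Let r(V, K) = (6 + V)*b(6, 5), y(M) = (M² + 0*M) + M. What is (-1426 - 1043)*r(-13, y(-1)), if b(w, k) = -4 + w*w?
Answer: 553056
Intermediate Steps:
b(w, k) = -4 + w²
y(M) = M + M² (y(M) = (M² + 0) + M = M² + M = M + M²)
r(V, K) = 192 + 32*V (r(V, K) = (6 + V)*(-4 + 6²) = (6 + V)*(-4 + 36) = (6 + V)*32 = 192 + 32*V)
(-1426 - 1043)*r(-13, y(-1)) = (-1426 - 1043)*(192 + 32*(-13)) = -2469*(192 - 416) = -2469*(-224) = 553056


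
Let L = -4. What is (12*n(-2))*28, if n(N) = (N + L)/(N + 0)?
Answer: 1008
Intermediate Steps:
n(N) = (-4 + N)/N (n(N) = (N - 4)/(N + 0) = (-4 + N)/N)
(12*n(-2))*28 = (12*((-4 - 2)/(-2)))*28 = (12*(-½*(-6)))*28 = (12*3)*28 = 36*28 = 1008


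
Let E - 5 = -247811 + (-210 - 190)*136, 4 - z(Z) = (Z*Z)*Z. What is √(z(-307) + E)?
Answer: √28632241 ≈ 5350.9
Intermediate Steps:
z(Z) = 4 - Z³ (z(Z) = 4 - Z*Z*Z = 4 - Z²*Z = 4 - Z³)
E = -302206 (E = 5 + (-247811 + (-210 - 190)*136) = 5 + (-247811 - 400*136) = 5 + (-247811 - 54400) = 5 - 302211 = -302206)
√(z(-307) + E) = √((4 - 1*(-307)³) - 302206) = √((4 - 1*(-28934443)) - 302206) = √((4 + 28934443) - 302206) = √(28934447 - 302206) = √28632241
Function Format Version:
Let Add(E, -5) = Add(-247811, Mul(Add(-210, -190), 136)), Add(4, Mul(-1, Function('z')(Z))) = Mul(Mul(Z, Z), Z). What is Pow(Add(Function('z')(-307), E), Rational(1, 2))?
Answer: Pow(28632241, Rational(1, 2)) ≈ 5350.9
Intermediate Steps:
Function('z')(Z) = Add(4, Mul(-1, Pow(Z, 3))) (Function('z')(Z) = Add(4, Mul(-1, Mul(Mul(Z, Z), Z))) = Add(4, Mul(-1, Mul(Pow(Z, 2), Z))) = Add(4, Mul(-1, Pow(Z, 3))))
E = -302206 (E = Add(5, Add(-247811, Mul(Add(-210, -190), 136))) = Add(5, Add(-247811, Mul(-400, 136))) = Add(5, Add(-247811, -54400)) = Add(5, -302211) = -302206)
Pow(Add(Function('z')(-307), E), Rational(1, 2)) = Pow(Add(Add(4, Mul(-1, Pow(-307, 3))), -302206), Rational(1, 2)) = Pow(Add(Add(4, Mul(-1, -28934443)), -302206), Rational(1, 2)) = Pow(Add(Add(4, 28934443), -302206), Rational(1, 2)) = Pow(Add(28934447, -302206), Rational(1, 2)) = Pow(28632241, Rational(1, 2))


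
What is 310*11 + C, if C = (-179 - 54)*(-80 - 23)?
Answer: 27409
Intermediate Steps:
C = 23999 (C = -233*(-103) = 23999)
310*11 + C = 310*11 + 23999 = 3410 + 23999 = 27409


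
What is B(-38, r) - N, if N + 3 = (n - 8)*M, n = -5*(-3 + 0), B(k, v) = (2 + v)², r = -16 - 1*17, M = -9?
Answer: 1027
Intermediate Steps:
r = -33 (r = -16 - 17 = -33)
n = 15 (n = -5*(-3) = 15)
N = -66 (N = -3 + (15 - 8)*(-9) = -3 + 7*(-9) = -3 - 63 = -66)
B(-38, r) - N = (2 - 33)² - 1*(-66) = (-31)² + 66 = 961 + 66 = 1027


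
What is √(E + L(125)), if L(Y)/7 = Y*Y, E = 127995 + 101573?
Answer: √338943 ≈ 582.19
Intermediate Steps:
E = 229568
L(Y) = 7*Y² (L(Y) = 7*(Y*Y) = 7*Y²)
√(E + L(125)) = √(229568 + 7*125²) = √(229568 + 7*15625) = √(229568 + 109375) = √338943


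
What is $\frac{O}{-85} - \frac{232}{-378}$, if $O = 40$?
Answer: $\frac{460}{3213} \approx 0.14317$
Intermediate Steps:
$\frac{O}{-85} - \frac{232}{-378} = \frac{40}{-85} - \frac{232}{-378} = 40 \left(- \frac{1}{85}\right) - - \frac{116}{189} = - \frac{8}{17} + \frac{116}{189} = \frac{460}{3213}$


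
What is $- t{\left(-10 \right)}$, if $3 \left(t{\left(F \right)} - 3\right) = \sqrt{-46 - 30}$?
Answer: $-3 - \frac{2 i \sqrt{19}}{3} \approx -3.0 - 2.9059 i$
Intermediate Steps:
$t{\left(F \right)} = 3 + \frac{2 i \sqrt{19}}{3}$ ($t{\left(F \right)} = 3 + \frac{\sqrt{-46 - 30}}{3} = 3 + \frac{\sqrt{-76}}{3} = 3 + \frac{2 i \sqrt{19}}{3}$)
$- t{\left(-10 \right)} = - (3 + \frac{2 i \sqrt{19}}{3}) = -3 - \frac{2 i \sqrt{19}}{3}$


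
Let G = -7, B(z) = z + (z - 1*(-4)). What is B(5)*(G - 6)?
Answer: -182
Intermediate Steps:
B(z) = 4 + 2*z (B(z) = z + (z + 4) = z + (4 + z) = 4 + 2*z)
B(5)*(G - 6) = (4 + 2*5)*(-7 - 6) = (4 + 10)*(-13) = 14*(-13) = -182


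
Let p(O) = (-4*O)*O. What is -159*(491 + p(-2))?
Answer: -75525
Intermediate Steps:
p(O) = -4*O²
-159*(491 + p(-2)) = -159*(491 - 4*(-2)²) = -159*(491 - 4*4) = -159*(491 - 16) = -159*475 = -75525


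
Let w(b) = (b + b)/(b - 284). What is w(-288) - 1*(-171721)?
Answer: 24556247/143 ≈ 1.7172e+5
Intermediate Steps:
w(b) = 2*b/(-284 + b) (w(b) = (2*b)/(-284 + b) = 2*b/(-284 + b))
w(-288) - 1*(-171721) = 2*(-288)/(-284 - 288) - 1*(-171721) = 2*(-288)/(-572) + 171721 = 2*(-288)*(-1/572) + 171721 = 144/143 + 171721 = 24556247/143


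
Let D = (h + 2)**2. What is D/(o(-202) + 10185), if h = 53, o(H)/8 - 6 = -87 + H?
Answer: 3025/7921 ≈ 0.38190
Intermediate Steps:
o(H) = -648 + 8*H (o(H) = 48 + 8*(-87 + H) = 48 + (-696 + 8*H) = -648 + 8*H)
D = 3025 (D = (53 + 2)**2 = 55**2 = 3025)
D/(o(-202) + 10185) = 3025/((-648 + 8*(-202)) + 10185) = 3025/((-648 - 1616) + 10185) = 3025/(-2264 + 10185) = 3025/7921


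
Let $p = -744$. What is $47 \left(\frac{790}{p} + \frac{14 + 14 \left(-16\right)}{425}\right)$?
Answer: $- \frac{2312353}{31620} \approx -73.129$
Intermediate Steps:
$47 \left(\frac{790}{p} + \frac{14 + 14 \left(-16\right)}{425}\right) = 47 \left(\frac{790}{-744} + \frac{14 + 14 \left(-16\right)}{425}\right) = 47 \left(790 \left(- \frac{1}{744}\right) + \left(14 - 224\right) \frac{1}{425}\right) = 47 \left(- \frac{395}{372} - \frac{42}{85}\right) = 47 \left(- \frac{49199}{31620}\right) = - \frac{2312353}{31620}$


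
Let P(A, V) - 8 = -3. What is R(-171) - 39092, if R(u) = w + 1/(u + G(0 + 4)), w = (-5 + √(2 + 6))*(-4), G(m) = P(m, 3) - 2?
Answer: -6564097/168 - 8*√2 ≈ -39083.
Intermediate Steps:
P(A, V) = 5 (P(A, V) = 8 - 3 = 5)
G(m) = 3 (G(m) = 5 - 2 = 3)
w = 20 - 8*√2 (w = (-5 + √8)*(-4) = (-5 + 2*√2)*(-4) = 20 - 8*√2 ≈ 8.6863)
R(u) = 20 + 1/(3 + u) - 8*√2 (R(u) = (20 - 8*√2) + 1/(u + 3) = (20 - 8*√2) + 1/(3 + u) = 20 + 1/(3 + u) - 8*√2)
R(-171) - 39092 = (61 - 24*√2 + 4*(-171)*(5 - 2*√2))/(3 - 171) - 39092 = (61 - 24*√2 + (-3420 + 1368*√2))/(-168) - 39092 = -(-3359 + 1344*√2)/168 - 39092 = (3359/168 - 8*√2) - 39092 = -6564097/168 - 8*√2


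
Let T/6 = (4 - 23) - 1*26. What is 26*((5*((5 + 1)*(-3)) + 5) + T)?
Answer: -9230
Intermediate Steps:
T = -270 (T = 6*((4 - 23) - 1*26) = 6*(-19 - 26) = 6*(-45) = -270)
26*((5*((5 + 1)*(-3)) + 5) + T) = 26*((5*((5 + 1)*(-3)) + 5) - 270) = 26*((5*(6*(-3)) + 5) - 270) = 26*((5*(-18) + 5) - 270) = 26*((-90 + 5) - 270) = 26*(-85 - 270) = 26*(-355) = -9230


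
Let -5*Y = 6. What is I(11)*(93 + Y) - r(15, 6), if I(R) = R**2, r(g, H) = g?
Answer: 55464/5 ≈ 11093.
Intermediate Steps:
Y = -6/5 (Y = -1/5*6 = -6/5 ≈ -1.2000)
I(11)*(93 + Y) - r(15, 6) = 11**2*(93 - 6/5) - 1*15 = 121*(459/5) - 15 = 55539/5 - 15 = 55464/5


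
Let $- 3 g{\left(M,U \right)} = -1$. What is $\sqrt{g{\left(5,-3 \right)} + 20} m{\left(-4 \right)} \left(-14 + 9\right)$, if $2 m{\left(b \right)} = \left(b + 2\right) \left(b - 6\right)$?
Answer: $- \frac{50 \sqrt{183}}{3} \approx -225.46$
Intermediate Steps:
$g{\left(M,U \right)} = \frac{1}{3}$ ($g{\left(M,U \right)} = \left(- \frac{1}{3}\right) \left(-1\right) = \frac{1}{3}$)
$m{\left(b \right)} = \frac{\left(-6 + b\right) \left(2 + b\right)}{2}$ ($m{\left(b \right)} = \frac{\left(b + 2\right) \left(b - 6\right)}{2} = \frac{\left(2 + b\right) \left(-6 + b\right)}{2} = \frac{\left(-6 + b\right) \left(2 + b\right)}{2}$)
$\sqrt{g{\left(5,-3 \right)} + 20} m{\left(-4 \right)} \left(-14 + 9\right) = \sqrt{\frac{1}{3} + 20} \left(-6 + \frac{\left(-4\right)^{2}}{2} - -8\right) \left(-14 + 9\right) = \sqrt{\frac{61}{3}} \left(-6 + \frac{1}{2} \cdot 16 + 8\right) \left(-5\right) = \frac{\sqrt{183}}{3} \left(-6 + 8 + 8\right) \left(-5\right) = \frac{\sqrt{183}}{3} \cdot 10 \left(-5\right) = \frac{10 \sqrt{183}}{3} \left(-5\right) = - \frac{50 \sqrt{183}}{3}$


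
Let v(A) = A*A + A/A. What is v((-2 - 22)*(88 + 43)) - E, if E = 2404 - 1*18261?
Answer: 9900594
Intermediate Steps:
v(A) = 1 + A² (v(A) = A² + 1 = 1 + A²)
E = -15857 (E = 2404 - 18261 = -15857)
v((-2 - 22)*(88 + 43)) - E = (1 + ((-2 - 22)*(88 + 43))²) - 1*(-15857) = (1 + (-24*131)²) + 15857 = (1 + (-3144)²) + 15857 = (1 + 9884736) + 15857 = 9884737 + 15857 = 9900594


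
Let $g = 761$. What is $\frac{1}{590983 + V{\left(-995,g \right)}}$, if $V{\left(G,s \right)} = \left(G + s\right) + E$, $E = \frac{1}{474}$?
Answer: $\frac{474}{280015027} \approx 1.6928 \cdot 10^{-6}$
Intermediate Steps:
$E = \frac{1}{474} \approx 0.0021097$
$V{\left(G,s \right)} = \frac{1}{474} + G + s$ ($V{\left(G,s \right)} = \left(G + s\right) + \frac{1}{474} = \frac{1}{474} + G + s$)
$\frac{1}{590983 + V{\left(-995,g \right)}} = \frac{1}{590983 + \left(\frac{1}{474} - 995 + 761\right)} = \frac{1}{590983 - \frac{110915}{474}} = \frac{1}{\frac{280015027}{474}} = \frac{474}{280015027}$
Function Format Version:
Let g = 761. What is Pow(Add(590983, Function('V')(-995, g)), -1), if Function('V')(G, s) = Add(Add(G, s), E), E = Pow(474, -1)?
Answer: Rational(474, 280015027) ≈ 1.6928e-6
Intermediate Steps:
E = Rational(1, 474) ≈ 0.0021097
Function('V')(G, s) = Add(Rational(1, 474), G, s) (Function('V')(G, s) = Add(Add(G, s), Rational(1, 474)) = Add(Rational(1, 474), G, s))
Pow(Add(590983, Function('V')(-995, g)), -1) = Pow(Add(590983, Add(Rational(1, 474), -995, 761)), -1) = Pow(Add(590983, Rational(-110915, 474)), -1) = Pow(Rational(280015027, 474), -1) = Rational(474, 280015027)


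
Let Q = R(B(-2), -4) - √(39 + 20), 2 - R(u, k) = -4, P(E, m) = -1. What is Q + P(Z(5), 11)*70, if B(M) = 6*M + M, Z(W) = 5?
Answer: -64 - √59 ≈ -71.681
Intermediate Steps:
B(M) = 7*M
R(u, k) = 6 (R(u, k) = 2 - 1*(-4) = 2 + 4 = 6)
Q = 6 - √59 (Q = 6 - √(39 + 20) = 6 - √59 ≈ -1.6811)
Q + P(Z(5), 11)*70 = (6 - √59) - 1*70 = (6 - √59) - 70 = -64 - √59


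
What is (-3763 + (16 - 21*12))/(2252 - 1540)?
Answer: -3999/712 ≈ -5.6166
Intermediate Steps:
(-3763 + (16 - 21*12))/(2252 - 1540) = (-3763 + (16 - 252))/712 = (-3763 - 236)*(1/712) = -3999*1/712 = -3999/712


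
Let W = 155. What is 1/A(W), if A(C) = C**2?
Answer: 1/24025 ≈ 4.1623e-5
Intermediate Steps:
1/A(W) = 1/(155**2) = 1/24025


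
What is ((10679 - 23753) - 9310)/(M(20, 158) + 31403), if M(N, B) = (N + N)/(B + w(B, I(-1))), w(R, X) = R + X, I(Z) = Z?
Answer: -1410192/1978397 ≈ -0.71280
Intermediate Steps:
M(N, B) = 2*N/(-1 + 2*B) (M(N, B) = (N + N)/(B + (B - 1)) = (2*N)/(B + (-1 + B)) = (2*N)/(-1 + 2*B) = 2*N/(-1 + 2*B))
((10679 - 23753) - 9310)/(M(20, 158) + 31403) = ((10679 - 23753) - 9310)/(2*20/(-1 + 2*158) + 31403) = (-13074 - 9310)/(2*20/(-1 + 316) + 31403) = -22384/(2*20/315 + 31403) = -22384/(2*20*(1/315) + 31403) = -22384/(8/63 + 31403) = -22384/1978397/63 = -22384*63/1978397 = -1410192/1978397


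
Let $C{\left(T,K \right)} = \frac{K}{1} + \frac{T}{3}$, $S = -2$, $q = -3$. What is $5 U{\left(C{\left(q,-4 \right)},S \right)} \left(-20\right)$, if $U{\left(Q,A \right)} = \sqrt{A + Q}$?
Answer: $- 100 i \sqrt{7} \approx - 264.58 i$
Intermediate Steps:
$C{\left(T,K \right)} = K + \frac{T}{3}$ ($C{\left(T,K \right)} = K 1 + T \frac{1}{3} = K + \frac{T}{3}$)
$5 U{\left(C{\left(q,-4 \right)},S \right)} \left(-20\right) = 5 \sqrt{-2 + \left(-4 + \frac{1}{3} \left(-3\right)\right)} \left(-20\right) = 5 \sqrt{-2 - 5} \left(-20\right) = 5 \sqrt{-7} \left(-20\right) = 5 i \sqrt{7} \left(-20\right) = - 100 i \sqrt{7}$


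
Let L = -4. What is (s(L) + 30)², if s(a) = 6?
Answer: 1296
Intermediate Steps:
(s(L) + 30)² = (6 + 30)² = 36² = 1296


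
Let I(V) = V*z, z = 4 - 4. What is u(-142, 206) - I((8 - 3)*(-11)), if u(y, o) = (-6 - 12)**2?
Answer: 324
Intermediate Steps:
z = 0
u(y, o) = 324 (u(y, o) = (-18)**2 = 324)
I(V) = 0 (I(V) = V*0 = 0)
u(-142, 206) - I((8 - 3)*(-11)) = 324 - 1*0 = 324 + 0 = 324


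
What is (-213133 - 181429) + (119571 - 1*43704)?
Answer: -318695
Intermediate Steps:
(-213133 - 181429) + (119571 - 1*43704) = -394562 + (119571 - 43704) = -394562 + 75867 = -318695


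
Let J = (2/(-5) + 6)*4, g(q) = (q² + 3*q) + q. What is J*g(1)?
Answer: 112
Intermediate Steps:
g(q) = q² + 4*q
J = 112/5 (J = (2*(-⅕) + 6)*4 = (-⅖ + 6)*4 = (28/5)*4 = 112/5 ≈ 22.400)
J*g(1) = 112*(1*(4 + 1))/5 = 112*(1*5)/5 = (112/5)*5 = 112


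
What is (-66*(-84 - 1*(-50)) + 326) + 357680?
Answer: 360250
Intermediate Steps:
(-66*(-84 - 1*(-50)) + 326) + 357680 = (-66*(-84 + 50) + 326) + 357680 = (-66*(-34) + 326) + 357680 = (2244 + 326) + 357680 = 2570 + 357680 = 360250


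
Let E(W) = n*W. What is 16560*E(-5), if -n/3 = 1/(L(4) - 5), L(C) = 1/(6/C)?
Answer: -745200/13 ≈ -57323.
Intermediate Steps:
L(C) = C/6
n = 9/13 (n = -3/((1/6)*4 - 5) = -3/(2/3 - 5) = -3/(-13/3) = -3*(-3/13) = 9/13 ≈ 0.69231)
E(W) = 9*W/13
16560*E(-5) = 16560*((9/13)*(-5)) = 16560*(-45/13) = -745200/13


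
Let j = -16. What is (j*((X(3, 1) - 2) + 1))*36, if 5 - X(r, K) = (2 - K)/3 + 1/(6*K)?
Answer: -2016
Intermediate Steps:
X(r, K) = 13/3 - 1/(6*K) + K/3 (X(r, K) = 5 - ((2 - K)/3 + 1/(6*K)) = 5 - ((2 - K)*(1/3) + 1*(1/(6*K))) = 5 - ((2/3 - K/3) + 1/(6*K)) = 5 - (2/3 - K/3 + 1/(6*K)) = 5 + (-2/3 - 1/(6*K) + K/3) = 13/3 - 1/(6*K) + K/3)
(j*((X(3, 1) - 2) + 1))*36 = -16*(((1/6)*(-1 + 2*1*(13 + 1))/1 - 2) + 1)*36 = -16*(((1/6)*1*(-1 + 2*1*14) - 2) + 1)*36 = -16*(((1/6)*1*(-1 + 28) - 2) + 1)*36 = -16*(((1/6)*1*27 - 2) + 1)*36 = -16*((9/2 - 2) + 1)*36 = -16*(5/2 + 1)*36 = -16*7/2*36 = -56*36 = -2016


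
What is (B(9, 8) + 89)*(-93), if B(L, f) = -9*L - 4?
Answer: -372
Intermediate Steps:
B(L, f) = -4 - 9*L
(B(9, 8) + 89)*(-93) = ((-4 - 9*9) + 89)*(-93) = ((-4 - 81) + 89)*(-93) = (-85 + 89)*(-93) = 4*(-93) = -372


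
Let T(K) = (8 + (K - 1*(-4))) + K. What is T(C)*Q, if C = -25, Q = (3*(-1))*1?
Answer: 114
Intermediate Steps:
Q = -3 (Q = -3*1 = -3)
T(K) = 12 + 2*K (T(K) = (8 + (K + 4)) + K = (8 + (4 + K)) + K = (12 + K) + K = 12 + 2*K)
T(C)*Q = (12 + 2*(-25))*(-3) = (12 - 50)*(-3) = -38*(-3) = 114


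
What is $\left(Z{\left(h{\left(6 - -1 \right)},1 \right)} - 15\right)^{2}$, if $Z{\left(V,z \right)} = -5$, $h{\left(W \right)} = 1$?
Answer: $400$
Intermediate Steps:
$\left(Z{\left(h{\left(6 - -1 \right)},1 \right)} - 15\right)^{2} = \left(-5 - 15\right)^{2} = \left(-20\right)^{2} = 400$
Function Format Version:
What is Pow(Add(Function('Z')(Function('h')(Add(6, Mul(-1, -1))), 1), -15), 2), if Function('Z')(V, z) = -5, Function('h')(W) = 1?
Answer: 400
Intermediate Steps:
Pow(Add(Function('Z')(Function('h')(Add(6, Mul(-1, -1))), 1), -15), 2) = Pow(Add(-5, -15), 2) = Pow(-20, 2) = 400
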